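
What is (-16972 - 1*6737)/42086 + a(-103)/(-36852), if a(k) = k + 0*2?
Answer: -434694605/775476636 ≈ -0.56055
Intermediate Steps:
a(k) = k (a(k) = k + 0 = k)
(-16972 - 1*6737)/42086 + a(-103)/(-36852) = (-16972 - 1*6737)/42086 - 103/(-36852) = (-16972 - 6737)*(1/42086) - 103*(-1/36852) = -23709*1/42086 + 103/36852 = -23709/42086 + 103/36852 = -434694605/775476636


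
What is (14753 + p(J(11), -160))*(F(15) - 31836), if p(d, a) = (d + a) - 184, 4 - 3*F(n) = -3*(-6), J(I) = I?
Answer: -1377427240/3 ≈ -4.5914e+8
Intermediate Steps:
F(n) = -14/3 (F(n) = 4/3 - (-1)*(-6) = 4/3 - ⅓*18 = 4/3 - 6 = -14/3)
p(d, a) = -184 + a + d (p(d, a) = (a + d) - 184 = -184 + a + d)
(14753 + p(J(11), -160))*(F(15) - 31836) = (14753 + (-184 - 160 + 11))*(-14/3 - 31836) = (14753 - 333)*(-95522/3) = 14420*(-95522/3) = -1377427240/3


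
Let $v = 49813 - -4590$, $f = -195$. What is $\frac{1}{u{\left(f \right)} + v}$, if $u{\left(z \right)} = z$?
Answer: $\frac{1}{54208} \approx 1.8447 \cdot 10^{-5}$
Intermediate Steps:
$v = 54403$ ($v = 49813 + 4590 = 54403$)
$\frac{1}{u{\left(f \right)} + v} = \frac{1}{-195 + 54403} = \frac{1}{54208}$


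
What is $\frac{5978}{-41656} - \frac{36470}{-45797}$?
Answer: $\frac{15188047}{23264876} \approx 0.65283$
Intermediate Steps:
$\frac{5978}{-41656} - \frac{36470}{-45797} = 5978 \left(- \frac{1}{41656}\right) - - \frac{36470}{45797} = - \frac{2989}{20828} + \frac{36470}{45797} = \frac{15188047}{23264876}$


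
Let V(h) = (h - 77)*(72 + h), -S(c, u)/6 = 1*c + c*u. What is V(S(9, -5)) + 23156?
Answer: 63188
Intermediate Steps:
S(c, u) = -6*c - 6*c*u (S(c, u) = -6*(1*c + c*u) = -6*(c + c*u) = -6*c - 6*c*u)
V(h) = (-77 + h)*(72 + h)
V(S(9, -5)) + 23156 = (-5544 + (-6*9*(1 - 5))² - (-30)*9*(1 - 5)) + 23156 = (-5544 + (-6*9*(-4))² - (-30)*9*(-4)) + 23156 = (-5544 + 216² - 5*216) + 23156 = (-5544 + 46656 - 1080) + 23156 = 40032 + 23156 = 63188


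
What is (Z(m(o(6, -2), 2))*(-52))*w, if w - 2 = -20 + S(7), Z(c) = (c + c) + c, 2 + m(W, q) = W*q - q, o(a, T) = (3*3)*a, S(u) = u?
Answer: 178464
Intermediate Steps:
o(a, T) = 9*a
m(W, q) = -2 - q + W*q (m(W, q) = -2 + (W*q - q) = -2 + (-q + W*q) = -2 - q + W*q)
Z(c) = 3*c (Z(c) = 2*c + c = 3*c)
w = -11 (w = 2 + (-20 + 7) = 2 - 13 = -11)
(Z(m(o(6, -2), 2))*(-52))*w = ((3*(-2 - 1*2 + (9*6)*2))*(-52))*(-11) = ((3*(-2 - 2 + 54*2))*(-52))*(-11) = ((3*(-2 - 2 + 108))*(-52))*(-11) = ((3*104)*(-52))*(-11) = (312*(-52))*(-11) = -16224*(-11) = 178464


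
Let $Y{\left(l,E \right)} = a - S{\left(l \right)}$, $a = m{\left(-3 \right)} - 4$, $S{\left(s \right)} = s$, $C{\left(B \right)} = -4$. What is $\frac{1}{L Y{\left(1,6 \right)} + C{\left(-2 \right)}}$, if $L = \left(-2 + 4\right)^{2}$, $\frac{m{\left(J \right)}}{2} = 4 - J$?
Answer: $\frac{1}{32} \approx 0.03125$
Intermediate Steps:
$m{\left(J \right)} = 8 - 2 J$ ($m{\left(J \right)} = 2 \left(4 - J\right) = 8 - 2 J$)
$a = 10$ ($a = \left(8 - -6\right) - 4 = \left(8 + 6\right) - 4 = 14 - 4 = 10$)
$L = 4$ ($L = 2^{2} = 4$)
$Y{\left(l,E \right)} = 10 - l$
$\frac{1}{L Y{\left(1,6 \right)} + C{\left(-2 \right)}} = \frac{1}{4 \left(10 - 1\right) - 4} = \frac{1}{4 \cdot 9 - 4} = \frac{1}{36 - 4} = \frac{1}{32}$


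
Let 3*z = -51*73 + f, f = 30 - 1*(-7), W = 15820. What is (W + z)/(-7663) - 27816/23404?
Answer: -415987180/134508639 ≈ -3.0926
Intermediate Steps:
f = 37 (f = 30 + 7 = 37)
z = -3686/3 (z = (-51*73 + 37)/3 = (-3723 + 37)/3 = (⅓)*(-3686) = -3686/3 ≈ -1228.7)
(W + z)/(-7663) - 27816/23404 = (15820 - 3686/3)/(-7663) - 27816/23404 = (43774/3)*(-1/7663) - 27816*1/23404 = -43774/22989 - 6954/5851 = -415987180/134508639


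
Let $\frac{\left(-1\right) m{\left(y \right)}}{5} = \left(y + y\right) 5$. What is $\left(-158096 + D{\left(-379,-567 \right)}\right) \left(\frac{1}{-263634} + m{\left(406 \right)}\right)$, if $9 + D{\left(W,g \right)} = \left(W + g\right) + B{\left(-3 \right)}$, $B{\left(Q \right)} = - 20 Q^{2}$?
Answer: $\frac{284055906958477}{87878} \approx 3.2324 \cdot 10^{9}$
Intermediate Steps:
$m{\left(y \right)} = - 50 y$ ($m{\left(y \right)} = - 5 \left(y + y\right) 5 = - 5 \cdot 2 y 5 = - 5 \cdot 10 y = - 50 y$)
$D{\left(W,g \right)} = -189 + W + g$ ($D{\left(W,g \right)} = -9 - \left(180 - W - g\right) = -9 + \left(-180 + W + g\right) = -189 + W + g$)
$\left(-158096 + D{\left(-379,-567 \right)}\right) \left(\frac{1}{-263634} + m{\left(406 \right)}\right) = \left(-158096 - 1135\right) \left(\frac{1}{-263634} - 20300\right) = \left(-158096 - 1135\right) \left(- \frac{1}{263634} - 20300\right) = \left(-159231\right) \left(- \frac{5351770201}{263634}\right) = \frac{284055906958477}{87878}$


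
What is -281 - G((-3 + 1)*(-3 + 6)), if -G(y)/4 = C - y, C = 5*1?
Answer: -237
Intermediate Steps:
C = 5
G(y) = -20 + 4*y (G(y) = -4*(5 - y) = -20 + 4*y)
-281 - G((-3 + 1)*(-3 + 6)) = -281 - (-20 + 4*((-3 + 1)*(-3 + 6))) = -281 - (-20 + 4*(-2*3)) = -281 - (-20 + 4*(-6)) = -281 - (-20 - 24) = -281 - 1*(-44) = -281 + 44 = -237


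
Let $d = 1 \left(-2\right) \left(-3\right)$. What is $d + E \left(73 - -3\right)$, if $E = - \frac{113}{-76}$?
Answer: $119$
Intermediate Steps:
$d = 6$ ($d = \left(-2\right) \left(-3\right) = 6$)
$E = \frac{113}{76}$ ($E = \left(-113\right) \left(- \frac{1}{76}\right) = \frac{113}{76} \approx 1.4868$)
$d + E \left(73 - -3\right) = 6 + \frac{113 \left(73 - -3\right)}{76} = 6 + \frac{113 \left(73 + 3\right)}{76} = 6 + \frac{113}{76} \cdot 76 = 6 + 113 = 119$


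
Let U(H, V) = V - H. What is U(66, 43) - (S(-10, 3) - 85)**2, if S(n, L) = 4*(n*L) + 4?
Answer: -40424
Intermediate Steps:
S(n, L) = 4 + 4*L*n (S(n, L) = 4*(L*n) + 4 = 4*L*n + 4 = 4 + 4*L*n)
U(66, 43) - (S(-10, 3) - 85)**2 = (43 - 1*66) - ((4 + 4*3*(-10)) - 85)**2 = (43 - 66) - ((4 - 120) - 85)**2 = -23 - (-116 - 85)**2 = -23 - 1*(-201)**2 = -23 - 1*40401 = -23 - 40401 = -40424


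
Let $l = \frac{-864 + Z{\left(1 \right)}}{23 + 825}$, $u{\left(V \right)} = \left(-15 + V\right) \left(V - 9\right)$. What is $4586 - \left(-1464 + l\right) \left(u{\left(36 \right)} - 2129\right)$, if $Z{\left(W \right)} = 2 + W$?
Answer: $- \frac{968317609}{424} \approx -2.2838 \cdot 10^{6}$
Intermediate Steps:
$u{\left(V \right)} = \left(-15 + V\right) \left(-9 + V\right)$
$l = - \frac{861}{848}$ ($l = \frac{-864 + \left(2 + 1\right)}{23 + 825} = \frac{-864 + 3}{848} = \left(-861\right) \frac{1}{848} = - \frac{861}{848} \approx -1.0153$)
$4586 - \left(-1464 + l\right) \left(u{\left(36 \right)} - 2129\right) = 4586 - \left(-1464 - \frac{861}{848}\right) \left(\left(135 + 36^{2} - 864\right) - 2129\right) = 4586 - - \frac{1242333 \left(\left(135 + 1296 - 864\right) - 2129\right)}{848} = 4586 - - \frac{1242333 \left(567 - 2129\right)}{848} = 4586 - \left(- \frac{1242333}{848}\right) \left(-1562\right) = 4586 - \frac{970262073}{424} = - \frac{968317609}{424}$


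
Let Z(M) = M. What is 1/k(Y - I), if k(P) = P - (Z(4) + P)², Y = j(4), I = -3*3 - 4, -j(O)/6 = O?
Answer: -1/60 ≈ -0.016667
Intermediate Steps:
j(O) = -6*O
I = -13 (I = -9 - 4 = -13)
Y = -24 (Y = -6*4 = -24)
k(P) = P - (4 + P)²
1/k(Y - I) = 1/((-24 - 1*(-13)) - (4 + (-24 - 1*(-13)))²) = 1/((-24 + 13) - (4 + (-24 + 13))²) = 1/(-11 - (4 - 11)²) = 1/(-11 - 1*(-7)²) = 1/(-11 - 1*49) = 1/(-11 - 49) = 1/(-60) = -1/60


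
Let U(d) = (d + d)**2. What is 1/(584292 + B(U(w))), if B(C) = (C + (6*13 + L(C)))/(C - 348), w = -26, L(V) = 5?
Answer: 2356/1376594739 ≈ 1.7115e-6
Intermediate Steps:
U(d) = 4*d**2 (U(d) = (2*d)**2 = 4*d**2)
B(C) = (83 + C)/(-348 + C) (B(C) = (C + (6*13 + 5))/(C - 348) = (C + (78 + 5))/(-348 + C) = (C + 83)/(-348 + C) = (83 + C)/(-348 + C))
1/(584292 + B(U(w))) = 1/(584292 + (83 + 4*(-26)**2)/(-348 + 4*(-26)**2)) = 1/(584292 + (83 + 4*676)/(-348 + 4*676)) = 1/(584292 + (83 + 2704)/(-348 + 2704)) = 1/(584292 + 2787/2356) = 1/(1376594739/2356) = 2356/1376594739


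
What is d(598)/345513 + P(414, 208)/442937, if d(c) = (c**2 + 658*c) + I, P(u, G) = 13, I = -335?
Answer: 110846924410/51013497227 ≈ 2.1729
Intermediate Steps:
d(c) = -335 + c**2 + 658*c (d(c) = (c**2 + 658*c) - 335 = -335 + c**2 + 658*c)
d(598)/345513 + P(414, 208)/442937 = (-335 + 598**2 + 658*598)/345513 + 13/442937 = (-335 + 357604 + 393484)*(1/345513) + 13*(1/442937) = 750753*(1/345513) + 13/442937 = 250251/115171 + 13/442937 = 110846924410/51013497227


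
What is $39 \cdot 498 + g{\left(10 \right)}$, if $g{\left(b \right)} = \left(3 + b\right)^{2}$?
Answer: $19591$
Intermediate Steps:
$39 \cdot 498 + g{\left(10 \right)} = 39 \cdot 498 + \left(3 + 10\right)^{2} = 19422 + 13^{2} = 19422 + 169 = 19591$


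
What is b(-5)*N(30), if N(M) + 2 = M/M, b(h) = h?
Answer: 5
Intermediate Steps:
N(M) = -1 (N(M) = -2 + M/M = -2 + 1 = -1)
b(-5)*N(30) = -5*(-1) = 5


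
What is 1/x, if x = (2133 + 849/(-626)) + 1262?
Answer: 626/2124421 ≈ 0.00029467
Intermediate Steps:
x = 2124421/626 (x = (2133 + 849*(-1/626)) + 1262 = (2133 - 849/626) + 1262 = 1334409/626 + 1262 = 2124421/626 ≈ 3393.6)
1/x = 1/(2124421/626) = 626/2124421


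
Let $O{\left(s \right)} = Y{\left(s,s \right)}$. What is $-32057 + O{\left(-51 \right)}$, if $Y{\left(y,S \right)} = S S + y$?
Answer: $-29507$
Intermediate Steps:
$Y{\left(y,S \right)} = y + S^{2}$ ($Y{\left(y,S \right)} = S^{2} + y = y + S^{2}$)
$O{\left(s \right)} = s + s^{2}$
$-32057 + O{\left(-51 \right)} = -32057 - 51 \left(1 - 51\right) = -32057 - -2550 = -32057 + 2550 = -29507$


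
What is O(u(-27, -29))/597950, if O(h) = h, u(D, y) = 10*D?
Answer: -27/59795 ≈ -0.00045154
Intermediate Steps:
O(u(-27, -29))/597950 = (10*(-27))/597950 = -270*1/597950 = -27/59795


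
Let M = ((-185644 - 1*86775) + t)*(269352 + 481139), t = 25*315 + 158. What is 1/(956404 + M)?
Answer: -1/198418357122 ≈ -5.0399e-12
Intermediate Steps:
t = 8033 (t = 7875 + 158 = 8033)
M = -198419313526 (M = ((-185644 - 1*86775) + 8033)*(269352 + 481139) = ((-185644 - 86775) + 8033)*750491 = (-272419 + 8033)*750491 = -264386*750491 = -198419313526)
1/(956404 + M) = 1/(956404 - 198419313526) = 1/(-198418357122) = -1/198418357122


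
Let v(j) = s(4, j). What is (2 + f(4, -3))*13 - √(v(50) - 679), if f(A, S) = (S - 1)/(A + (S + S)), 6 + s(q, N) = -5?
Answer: 52 - I*√690 ≈ 52.0 - 26.268*I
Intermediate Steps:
s(q, N) = -11 (s(q, N) = -6 - 5 = -11)
v(j) = -11
f(A, S) = (-1 + S)/(A + 2*S)
(2 + f(4, -3))*13 - √(v(50) - 679) = (2 + (-1 - 3)/(4 + 2*(-3)))*13 - √(-11 - 679) = (2 - 4/(4 - 6))*13 - √(-690) = (2 - 4/(-2))*13 - I*√690 = (2 - ½*(-4))*13 - I*√690 = (2 + 2)*13 - I*√690 = 4*13 - I*√690 = 52 - I*√690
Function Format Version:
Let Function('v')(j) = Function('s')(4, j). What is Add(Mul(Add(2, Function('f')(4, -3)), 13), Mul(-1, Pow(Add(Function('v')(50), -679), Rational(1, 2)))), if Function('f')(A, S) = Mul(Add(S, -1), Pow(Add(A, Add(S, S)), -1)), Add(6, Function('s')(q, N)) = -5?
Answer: Add(52, Mul(-1, I, Pow(690, Rational(1, 2)))) ≈ Add(52.000, Mul(-26.268, I))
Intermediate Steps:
Function('s')(q, N) = -11 (Function('s')(q, N) = Add(-6, -5) = -11)
Function('v')(j) = -11
Function('f')(A, S) = Mul(Pow(Add(A, Mul(2, S)), -1), Add(-1, S)) (Function('f')(A, S) = Mul(Add(-1, S), Pow(Add(A, Mul(2, S)), -1)) = Mul(Pow(Add(A, Mul(2, S)), -1), Add(-1, S)))
Add(Mul(Add(2, Function('f')(4, -3)), 13), Mul(-1, Pow(Add(Function('v')(50), -679), Rational(1, 2)))) = Add(Mul(Add(2, Mul(Pow(Add(4, Mul(2, -3)), -1), Add(-1, -3))), 13), Mul(-1, Pow(Add(-11, -679), Rational(1, 2)))) = Add(Mul(Add(2, Mul(Pow(Add(4, -6), -1), -4)), 13), Mul(-1, Pow(-690, Rational(1, 2)))) = Add(Mul(Add(2, Mul(Pow(-2, -1), -4)), 13), Mul(-1, Mul(I, Pow(690, Rational(1, 2))))) = Add(Mul(Add(2, Mul(Rational(-1, 2), -4)), 13), Mul(-1, I, Pow(690, Rational(1, 2)))) = Add(Mul(Add(2, 2), 13), Mul(-1, I, Pow(690, Rational(1, 2)))) = Add(Mul(4, 13), Mul(-1, I, Pow(690, Rational(1, 2)))) = Add(52, Mul(-1, I, Pow(690, Rational(1, 2))))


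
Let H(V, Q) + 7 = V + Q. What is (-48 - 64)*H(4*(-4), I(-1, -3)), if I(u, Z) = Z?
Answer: 2912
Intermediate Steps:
H(V, Q) = -7 + Q + V (H(V, Q) = -7 + (V + Q) = -7 + (Q + V) = -7 + Q + V)
(-48 - 64)*H(4*(-4), I(-1, -3)) = (-48 - 64)*(-7 - 3 + 4*(-4)) = -112*(-7 - 3 - 16) = -112*(-26) = 2912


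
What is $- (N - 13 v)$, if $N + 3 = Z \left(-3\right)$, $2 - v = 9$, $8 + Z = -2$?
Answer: $-118$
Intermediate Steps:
$Z = -10$ ($Z = -8 - 2 = -10$)
$v = -7$ ($v = 2 - 9 = -7$)
$N = 27$ ($N = -3 - -30 = -3 + 30 = 27$)
$- (N - 13 v) = - (27 - -91) = - (27 + 91) = \left(-1\right) 118 = -118$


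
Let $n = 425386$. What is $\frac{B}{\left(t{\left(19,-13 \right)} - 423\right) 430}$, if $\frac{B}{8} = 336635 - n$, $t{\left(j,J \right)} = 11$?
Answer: $\frac{88751}{22145} \approx 4.0077$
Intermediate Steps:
$B = -710008$ ($B = 8 \left(336635 - 425386\right) = 8 \left(-88751\right) = -710008$)
$\frac{B}{\left(t{\left(19,-13 \right)} - 423\right) 430} = - \frac{710008}{\left(11 - 423\right) 430} = - \frac{710008}{\left(-412\right) 430} = - \frac{710008}{-177160} = \left(-710008\right) \left(- \frac{1}{177160}\right) = \frac{88751}{22145}$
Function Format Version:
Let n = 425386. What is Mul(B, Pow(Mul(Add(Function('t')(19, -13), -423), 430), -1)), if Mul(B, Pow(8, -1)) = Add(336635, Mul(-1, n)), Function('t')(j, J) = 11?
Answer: Rational(88751, 22145) ≈ 4.0077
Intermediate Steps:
B = -710008 (B = Mul(8, Add(336635, Mul(-1, 425386))) = Mul(8, Add(336635, -425386)) = Mul(8, -88751) = -710008)
Mul(B, Pow(Mul(Add(Function('t')(19, -13), -423), 430), -1)) = Mul(-710008, Pow(Mul(Add(11, -423), 430), -1)) = Mul(-710008, Pow(Mul(-412, 430), -1)) = Mul(-710008, Pow(-177160, -1)) = Mul(-710008, Rational(-1, 177160)) = Rational(88751, 22145)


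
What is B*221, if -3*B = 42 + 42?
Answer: -6188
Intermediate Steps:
B = -28 (B = -(42 + 42)/3 = -1/3*84 = -28)
B*221 = -28*221 = -6188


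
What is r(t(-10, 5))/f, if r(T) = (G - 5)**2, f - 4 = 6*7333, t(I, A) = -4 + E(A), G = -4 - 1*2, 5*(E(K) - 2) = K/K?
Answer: 121/44002 ≈ 0.0027499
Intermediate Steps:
E(K) = 11/5 (E(K) = 2 + (K/K)/5 = 2 + (1/5)*1 = 2 + 1/5 = 11/5)
G = -6 (G = -4 - 2 = -6)
t(I, A) = -9/5 (t(I, A) = -4 + 11/5 = -9/5)
f = 44002 (f = 4 + 6*7333 = 4 + 43998 = 44002)
r(T) = 121 (r(T) = (-6 - 5)**2 = (-11)**2 = 121)
r(t(-10, 5))/f = 121/44002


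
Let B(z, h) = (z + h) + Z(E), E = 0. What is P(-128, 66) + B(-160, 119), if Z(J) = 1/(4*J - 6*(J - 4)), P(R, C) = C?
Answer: 601/24 ≈ 25.042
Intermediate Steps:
Z(J) = 1/(24 - 2*J) (Z(J) = 1/(4*J - 6*(-4 + J)) = 1/(4*J + (24 - 6*J)) = 1/(24 - 2*J))
B(z, h) = 1/24 + h + z (B(z, h) = (z + h) - 1/(-24 + 2*0) = (h + z) - 1/(-24 + 0) = (h + z) - 1/(-24) = (h + z) - 1*(-1/24) = (h + z) + 1/24 = 1/24 + h + z)
P(-128, 66) + B(-160, 119) = 66 + (1/24 + 119 - 160) = 66 - 983/24 = 601/24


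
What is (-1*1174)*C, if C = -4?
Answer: 4696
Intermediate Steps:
(-1*1174)*C = -1*1174*(-4) = -1174*(-4) = 4696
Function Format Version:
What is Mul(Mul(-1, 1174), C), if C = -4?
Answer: 4696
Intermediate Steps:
Mul(Mul(-1, 1174), C) = Mul(Mul(-1, 1174), -4) = Mul(-1174, -4) = 4696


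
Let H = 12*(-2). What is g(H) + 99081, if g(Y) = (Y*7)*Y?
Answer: 103113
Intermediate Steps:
H = -24
g(Y) = 7*Y**2 (g(Y) = (7*Y)*Y = 7*Y**2)
g(H) + 99081 = 7*(-24)**2 + 99081 = 7*576 + 99081 = 4032 + 99081 = 103113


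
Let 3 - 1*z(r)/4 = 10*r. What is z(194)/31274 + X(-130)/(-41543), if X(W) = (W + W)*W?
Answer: -689468182/649607891 ≈ -1.0614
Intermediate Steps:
z(r) = 12 - 40*r
X(W) = 2*W² (X(W) = (2*W)*W = 2*W²)
z(194)/31274 + X(-130)/(-41543) = (12 - 40*194)/31274 + (2*(-130)²)/(-41543) = (12 - 7760)*(1/31274) + (2*16900)*(-1/41543) = -7748*1/31274 + 33800*(-1/41543) = -3874/15637 - 33800/41543 = -689468182/649607891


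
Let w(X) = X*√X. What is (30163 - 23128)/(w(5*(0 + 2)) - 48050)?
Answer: -450709/3078402 - 469*√10/15392010 ≈ -0.14651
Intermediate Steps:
w(X) = X^(3/2)
(30163 - 23128)/(w(5*(0 + 2)) - 48050) = (30163 - 23128)/((5*(0 + 2))^(3/2) - 48050) = 7035/((5*2)^(3/2) - 48050) = 7035/(10^(3/2) - 48050) = 7035/(10*√10 - 48050) = 7035/(-48050 + 10*√10)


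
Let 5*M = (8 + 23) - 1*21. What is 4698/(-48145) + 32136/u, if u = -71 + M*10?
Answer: -515809106/818465 ≈ -630.21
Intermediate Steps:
M = 2 (M = ((8 + 23) - 1*21)/5 = (31 - 21)/5 = (⅕)*10 = 2)
u = -51 (u = -71 + 2*10 = -71 + 20 = -51)
4698/(-48145) + 32136/u = 4698/(-48145) + 32136/(-51) = 4698*(-1/48145) + 32136*(-1/51) = -4698/48145 - 10712/17 = -515809106/818465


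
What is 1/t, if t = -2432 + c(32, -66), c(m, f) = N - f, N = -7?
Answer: -1/2373 ≈ -0.00042141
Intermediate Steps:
c(m, f) = -7 - f
t = -2373 (t = -2432 + (-7 - 1*(-66)) = -2432 + (-7 + 66) = -2432 + 59 = -2373)
1/t = 1/(-2373) = -1/2373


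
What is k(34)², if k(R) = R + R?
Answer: 4624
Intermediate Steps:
k(R) = 2*R
k(34)² = (2*34)² = 68² = 4624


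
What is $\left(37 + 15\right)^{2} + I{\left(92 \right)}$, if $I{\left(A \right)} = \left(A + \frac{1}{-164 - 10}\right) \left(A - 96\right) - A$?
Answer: $\frac{195230}{87} \approx 2244.0$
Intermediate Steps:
$I{\left(A \right)} = - A + \left(-96 + A\right) \left(- \frac{1}{174} + A\right)$ ($I{\left(A \right)} = \left(A + \frac{1}{-174}\right) \left(-96 + A\right) - A = \left(A - \frac{1}{174}\right) \left(-96 + A\right) - A = \left(- \frac{1}{174} + A\right) \left(-96 + A\right) - A = \left(-96 + A\right) \left(- \frac{1}{174} + A\right) - A = - A + \left(-96 + A\right) \left(- \frac{1}{174} + A\right)$)
$\left(37 + 15\right)^{2} + I{\left(92 \right)} = \left(37 + 15\right)^{2} + \left(\frac{16}{29} + 92^{2} - \frac{776434}{87}\right) = 52^{2} + \left(\frac{16}{29} + 8464 - \frac{776434}{87}\right) = 2704 - \frac{40018}{87} = \frac{195230}{87}$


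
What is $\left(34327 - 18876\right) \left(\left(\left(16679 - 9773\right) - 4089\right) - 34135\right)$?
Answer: $-483894418$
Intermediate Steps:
$\left(34327 - 18876\right) \left(\left(\left(16679 - 9773\right) - 4089\right) - 34135\right) = 15451 \left(\left(6906 - 4089\right) - 34135\right) = 15451 \left(2817 - 34135\right) = 15451 \left(-31318\right) = -483894418$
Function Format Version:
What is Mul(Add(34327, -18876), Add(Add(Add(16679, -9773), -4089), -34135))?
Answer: -483894418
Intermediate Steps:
Mul(Add(34327, -18876), Add(Add(Add(16679, -9773), -4089), -34135)) = Mul(15451, Add(Add(6906, -4089), -34135)) = Mul(15451, Add(2817, -34135)) = Mul(15451, -31318) = -483894418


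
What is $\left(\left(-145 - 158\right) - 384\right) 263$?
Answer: $-180681$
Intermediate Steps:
$\left(\left(-145 - 158\right) - 384\right) 263 = \left(-303 - 384\right) 263 = \left(-687\right) 263 = -180681$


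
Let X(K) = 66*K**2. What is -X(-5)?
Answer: -1650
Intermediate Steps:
-X(-5) = -66*(-5)**2 = -66*25 = -1*1650 = -1650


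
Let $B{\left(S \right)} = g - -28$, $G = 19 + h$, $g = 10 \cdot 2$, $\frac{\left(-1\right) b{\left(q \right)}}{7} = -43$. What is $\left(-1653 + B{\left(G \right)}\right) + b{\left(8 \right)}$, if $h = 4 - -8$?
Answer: $-1304$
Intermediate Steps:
$b{\left(q \right)} = 301$ ($b{\left(q \right)} = \left(-7\right) \left(-43\right) = 301$)
$h = 12$ ($h = 4 + 8 = 12$)
$g = 20$
$G = 31$ ($G = 19 + 12 = 31$)
$B{\left(S \right)} = 48$ ($B{\left(S \right)} = 20 - -28 = 20 + 28 = 48$)
$\left(-1653 + B{\left(G \right)}\right) + b{\left(8 \right)} = \left(-1653 + 48\right) + 301 = -1605 + 301 = -1304$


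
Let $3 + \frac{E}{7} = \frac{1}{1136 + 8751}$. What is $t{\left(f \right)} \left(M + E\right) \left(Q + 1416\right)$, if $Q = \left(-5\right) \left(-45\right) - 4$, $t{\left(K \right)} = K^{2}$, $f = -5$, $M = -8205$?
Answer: $- \frac{3328448870875}{9887} \approx -3.3665 \cdot 10^{8}$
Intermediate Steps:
$E = - \frac{207620}{9887}$ ($E = -21 + \frac{7}{1136 + 8751} = -21 + \frac{7}{9887} = - \frac{207620}{9887} \approx -20.999$)
$Q = 221$ ($Q = 225 - 4 = 221$)
$t{\left(f \right)} \left(M + E\right) \left(Q + 1416\right) = \left(-5\right)^{2} \left(-8205 - \frac{207620}{9887}\right) \left(221 + 1416\right) = 25 \left(\left(- \frac{81330455}{9887}\right) 1637\right) = 25 \left(- \frac{133137954835}{9887}\right) = - \frac{3328448870875}{9887}$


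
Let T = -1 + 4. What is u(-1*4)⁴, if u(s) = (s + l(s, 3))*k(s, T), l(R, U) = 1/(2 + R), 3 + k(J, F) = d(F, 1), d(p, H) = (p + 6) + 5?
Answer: 96059601/16 ≈ 6.0037e+6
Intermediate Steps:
d(p, H) = 11 + p (d(p, H) = (6 + p) + 5 = 11 + p)
T = 3
k(J, F) = 8 + F (k(J, F) = -3 + (11 + F) = 8 + F)
u(s) = 11*s + 11/(2 + s) (u(s) = (s + 1/(2 + s))*(8 + 3) = (s + 1/(2 + s))*11 = 11*s + 11/(2 + s))
u(-1*4)⁴ = (11*(1 + (-1*4)*(2 - 1*4))/(2 - 1*4))⁴ = (11*(1 - 4*(2 - 4))/(2 - 4))⁴ = (11*(1 - 4*(-2))/(-2))⁴ = (11*(-½)*(1 + 8))⁴ = (11*(-½)*9)⁴ = (-99/2)⁴ = 96059601/16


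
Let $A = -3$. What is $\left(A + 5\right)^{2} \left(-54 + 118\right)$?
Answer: $256$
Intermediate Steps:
$\left(A + 5\right)^{2} \left(-54 + 118\right) = \left(-3 + 5\right)^{2} \left(-54 + 118\right) = 2^{2} \cdot 64 = 4 \cdot 64 = 256$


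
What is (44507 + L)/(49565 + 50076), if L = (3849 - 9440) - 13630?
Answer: 25286/99641 ≈ 0.25377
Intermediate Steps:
L = -19221 (L = -5591 - 13630 = -19221)
(44507 + L)/(49565 + 50076) = (44507 - 19221)/(49565 + 50076) = 25286/99641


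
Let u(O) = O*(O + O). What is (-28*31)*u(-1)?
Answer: -1736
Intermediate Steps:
u(O) = 2*O**2 (u(O) = O*(2*O) = 2*O**2)
(-28*31)*u(-1) = (-28*31)*(2*(-1)**2) = -1736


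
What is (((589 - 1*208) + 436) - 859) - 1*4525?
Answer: -4567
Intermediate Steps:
(((589 - 1*208) + 436) - 859) - 1*4525 = (((589 - 208) + 436) - 859) - 4525 = ((381 + 436) - 859) - 4525 = (817 - 859) - 4525 = -42 - 4525 = -4567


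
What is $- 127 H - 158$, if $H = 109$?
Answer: $-14001$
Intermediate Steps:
$- 127 H - 158 = \left(-127\right) 109 - 158 = -13843 - 158 = -14001$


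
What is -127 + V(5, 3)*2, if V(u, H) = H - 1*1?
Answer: -123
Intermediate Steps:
V(u, H) = -1 + H (V(u, H) = H - 1 = -1 + H)
-127 + V(5, 3)*2 = -127 + (-1 + 3)*2 = -127 + 2*2 = -127 + 4 = -123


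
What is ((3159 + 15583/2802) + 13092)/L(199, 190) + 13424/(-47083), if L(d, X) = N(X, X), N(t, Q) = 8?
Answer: 2144371406071/1055412528 ≈ 2031.8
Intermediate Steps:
L(d, X) = 8
((3159 + 15583/2802) + 13092)/L(199, 190) + 13424/(-47083) = ((3159 + 15583/2802) + 13092)/8 + 13424/(-47083) = ((3159 + 15583*(1/2802)) + 13092)*(⅛) + 13424*(-1/47083) = ((3159 + 15583/2802) + 13092)*(⅛) - 13424/47083 = (8867101/2802 + 13092)*(⅛) - 13424/47083 = (45550885/2802)*(⅛) - 13424/47083 = 45550885/22416 - 13424/47083 = 2144371406071/1055412528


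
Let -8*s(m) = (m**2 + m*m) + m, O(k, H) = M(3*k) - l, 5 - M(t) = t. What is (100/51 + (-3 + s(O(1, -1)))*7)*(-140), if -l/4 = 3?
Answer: 2672425/51 ≈ 52401.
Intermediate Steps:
M(t) = 5 - t
l = -12 (l = -4*3 = -12)
O(k, H) = 17 - 3*k (O(k, H) = (5 - 3*k) - 1*(-12) = (5 - 3*k) + 12 = 17 - 3*k)
s(m) = -m**2/4 - m/8 (s(m) = -((m**2 + m*m) + m)/8 = -((m**2 + m**2) + m)/8 = -(2*m**2 + m)/8 = -(m + 2*m**2)/8 = -m**2/4 - m/8)
(100/51 + (-3 + s(O(1, -1)))*7)*(-140) = (100/51 + (-3 - (17 - 3*1)*(1 + 2*(17 - 3*1))/8)*7)*(-140) = (100*(1/51) + (-3 - (17 - 3)*(1 + 2*(17 - 3))/8)*7)*(-140) = (100/51 + (-3 - 1/8*14*(1 + 2*14))*7)*(-140) = (100/51 + (-3 - 1/8*14*(1 + 28))*7)*(-140) = (100/51 + (-3 - 1/8*14*29)*7)*(-140) = (100/51 + (-3 - 203/4)*7)*(-140) = (100/51 - 215/4*7)*(-140) = (100/51 - 1505/4)*(-140) = -76355/204*(-140) = 2672425/51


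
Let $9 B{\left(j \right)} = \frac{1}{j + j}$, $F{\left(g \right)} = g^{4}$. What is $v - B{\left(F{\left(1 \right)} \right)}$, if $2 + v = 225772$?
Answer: $\frac{4063859}{18} \approx 2.2577 \cdot 10^{5}$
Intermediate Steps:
$B{\left(j \right)} = \frac{1}{18 j}$ ($B{\left(j \right)} = \frac{1}{9 \left(j + j\right)} = \frac{1}{9 \cdot 2 j} = \frac{\frac{1}{2} \frac{1}{j}}{9} = \frac{1}{18 j}$)
$v = 225770$ ($v = -2 + 225772 = 225770$)
$v - B{\left(F{\left(1 \right)} \right)} = 225770 - \frac{1}{18 \cdot 1^{4}} = 225770 - \frac{1}{18 \cdot 1} = 225770 - \frac{1}{18} \cdot 1 = 225770 - \frac{1}{18} = \frac{4063859}{18}$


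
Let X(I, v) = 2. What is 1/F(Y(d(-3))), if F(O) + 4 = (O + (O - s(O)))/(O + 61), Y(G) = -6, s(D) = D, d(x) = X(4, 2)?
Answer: -55/226 ≈ -0.24336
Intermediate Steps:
d(x) = 2
F(O) = -4 + O/(61 + O) (F(O) = -4 + (O + (O - O))/(O + 61) = -4 + (O + 0)/(61 + O) = -4 + O/(61 + O))
1/F(Y(d(-3))) = 1/((-244 - 3*(-6))/(61 - 6)) = 1/((-244 + 18)/55) = 1/((1/55)*(-226)) = 1/(-226/55) = -55/226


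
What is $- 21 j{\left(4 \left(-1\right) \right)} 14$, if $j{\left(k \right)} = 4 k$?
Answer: $4704$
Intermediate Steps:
$- 21 j{\left(4 \left(-1\right) \right)} 14 = - 21 \cdot 4 \cdot 4 \left(-1\right) 14 = - 21 \cdot 4 \left(-4\right) 14 = \left(-21\right) \left(-16\right) 14 = 336 \cdot 14 = 4704$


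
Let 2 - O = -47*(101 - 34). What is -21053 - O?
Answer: -24204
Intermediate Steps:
O = 3151 (O = 2 - (-47)*(101 - 34) = 2 - (-47)*67 = 2 - 1*(-3149) = 2 + 3149 = 3151)
-21053 - O = -21053 - 1*3151 = -21053 - 3151 = -24204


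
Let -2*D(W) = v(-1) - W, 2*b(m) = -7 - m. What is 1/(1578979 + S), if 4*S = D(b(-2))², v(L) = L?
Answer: 64/101054665 ≈ 6.3332e-7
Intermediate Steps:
b(m) = -7/2 - m/2 (b(m) = (-7 - m)/2 = -7/2 - m/2)
D(W) = ½ + W/2 (D(W) = -(-1 - W)/2 = ½ + W/2)
S = 9/64 (S = (½ + (-7/2 - ½*(-2))/2)²/4 = (½ + (-7/2 + 1)/2)²/4 = (½ + (½)*(-5/2))²/4 = (½ - 5/4)²/4 = (-¾)²/4 = (¼)*(9/16) = 9/64 ≈ 0.14063)
1/(1578979 + S) = 1/(1578979 + 9/64) = 1/(101054665/64) = 64/101054665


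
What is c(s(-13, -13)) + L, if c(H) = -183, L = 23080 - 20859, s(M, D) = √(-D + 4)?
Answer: 2038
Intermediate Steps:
s(M, D) = √(4 - D)
L = 2221
c(s(-13, -13)) + L = -183 + 2221 = 2038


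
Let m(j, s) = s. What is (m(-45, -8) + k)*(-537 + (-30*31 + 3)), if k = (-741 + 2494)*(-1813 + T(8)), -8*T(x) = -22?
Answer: 4645822830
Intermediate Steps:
T(x) = 11/4 (T(x) = -⅛*(-22) = 11/4)
k = -12693473/4 (k = (-741 + 2494)*(-1813 + 11/4) = 1753*(-7241/4) = -12693473/4 ≈ -3.1734e+6)
(m(-45, -8) + k)*(-537 + (-30*31 + 3)) = (-8 - 12693473/4)*(-537 + (-30*31 + 3)) = -12693505*(-537 + (-930 + 3))/4 = -12693505*(-537 - 927)/4 = -12693505/4*(-1464) = 4645822830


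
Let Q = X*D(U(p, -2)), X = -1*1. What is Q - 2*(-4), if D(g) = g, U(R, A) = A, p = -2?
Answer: 10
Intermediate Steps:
X = -1
Q = 2 (Q = -1*(-2) = 2)
Q - 2*(-4) = 2 - 2*(-4) = 2 + 8 = 10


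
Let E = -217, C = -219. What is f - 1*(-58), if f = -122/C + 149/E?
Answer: 2750177/47523 ≈ 57.870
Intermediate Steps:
f = -6157/47523 (f = -122/(-219) + 149/(-217) = -122*(-1/219) + 149*(-1/217) = 122/219 - 149/217 = -6157/47523 ≈ -0.12956)
f - 1*(-58) = -6157/47523 - 1*(-58) = -6157/47523 + 58 = 2750177/47523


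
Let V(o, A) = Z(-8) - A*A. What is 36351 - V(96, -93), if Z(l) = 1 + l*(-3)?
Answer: 44975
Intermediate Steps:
Z(l) = 1 - 3*l
V(o, A) = 25 - A² (V(o, A) = (1 - 3*(-8)) - A*A = (1 + 24) - A² = 25 - A²)
36351 - V(96, -93) = 36351 - (25 - 1*(-93)²) = 36351 - (25 - 1*8649) = 36351 - (25 - 8649) = 36351 - 1*(-8624) = 36351 + 8624 = 44975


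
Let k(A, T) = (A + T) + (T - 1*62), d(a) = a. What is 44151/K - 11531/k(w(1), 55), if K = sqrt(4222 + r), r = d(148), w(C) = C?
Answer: -11531/49 + 44151*sqrt(4370)/4370 ≈ 432.56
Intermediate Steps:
r = 148
k(A, T) = -62 + A + 2*T (k(A, T) = (A + T) + (T - 62) = (A + T) + (-62 + T) = -62 + A + 2*T)
K = sqrt(4370) (K = sqrt(4222 + 148) = sqrt(4370) ≈ 66.106)
44151/K - 11531/k(w(1), 55) = 44151/(sqrt(4370)) - 11531/(-62 + 1 + 2*55) = 44151*(sqrt(4370)/4370) - 11531/(-62 + 1 + 110) = 44151*sqrt(4370)/4370 - 11531/49 = -11531/49 + 44151*sqrt(4370)/4370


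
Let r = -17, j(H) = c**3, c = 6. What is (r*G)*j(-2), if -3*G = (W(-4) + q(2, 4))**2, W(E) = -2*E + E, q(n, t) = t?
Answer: 78336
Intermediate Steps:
W(E) = -E
j(H) = 216 (j(H) = 6**3 = 216)
G = -64/3 (G = -(-1*(-4) + 4)**2/3 = -(4 + 4)**2/3 = -1/3*8**2 = -1/3*64 = -64/3 ≈ -21.333)
(r*G)*j(-2) = -17*(-64/3)*216 = (1088/3)*216 = 78336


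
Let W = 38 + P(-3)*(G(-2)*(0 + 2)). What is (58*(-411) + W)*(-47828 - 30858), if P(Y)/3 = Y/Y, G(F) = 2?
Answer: 1871782568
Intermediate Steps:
P(Y) = 3 (P(Y) = 3*(Y/Y) = 3*1 = 3)
W = 50 (W = 38 + 3*(2*(0 + 2)) = 38 + 3*(2*2) = 38 + 3*4 = 38 + 12 = 50)
(58*(-411) + W)*(-47828 - 30858) = (58*(-411) + 50)*(-47828 - 30858) = (-23838 + 50)*(-78686) = -23788*(-78686) = 1871782568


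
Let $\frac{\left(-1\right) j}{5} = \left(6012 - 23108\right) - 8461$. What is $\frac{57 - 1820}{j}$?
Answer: $- \frac{1763}{127785} \approx -0.013797$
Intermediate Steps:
$j = 127785$ ($j = - 5 \left(\left(6012 - 23108\right) - 8461\right) = - 5 \left(-17096 - 8461\right) = \left(-5\right) \left(-25557\right) = 127785$)
$\frac{57 - 1820}{j} = \frac{57 - 1820}{127785} = \left(57 - 1820\right) \frac{1}{127785} = \left(-1763\right) \frac{1}{127785} = - \frac{1763}{127785}$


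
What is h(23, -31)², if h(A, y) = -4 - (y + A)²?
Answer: 4624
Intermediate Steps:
h(A, y) = -4 - (A + y)²
h(23, -31)² = (-4 - (23 - 31)²)² = (-4 - 1*(-8)²)² = (-4 - 1*64)² = (-4 - 64)² = (-68)² = 4624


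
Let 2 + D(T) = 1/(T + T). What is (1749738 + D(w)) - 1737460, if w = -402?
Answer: 9869903/804 ≈ 12276.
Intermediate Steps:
D(T) = -2 + 1/(2*T) (D(T) = -2 + 1/(T + T) = -2 + 1/(2*T))
(1749738 + D(w)) - 1737460 = (1749738 + (-2 + (1/2)/(-402))) - 1737460 = (1749738 + (-2 + (1/2)*(-1/402))) - 1737460 = (1749738 + (-2 - 1/804)) - 1737460 = (1749738 - 1609/804) - 1737460 = 1406787743/804 - 1737460 = 9869903/804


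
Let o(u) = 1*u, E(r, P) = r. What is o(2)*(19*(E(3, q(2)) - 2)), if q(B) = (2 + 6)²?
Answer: 38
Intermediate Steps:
q(B) = 64 (q(B) = 8² = 64)
o(u) = u
o(2)*(19*(E(3, q(2)) - 2)) = 2*(19*(3 - 2)) = 2*(19*1) = 2*19 = 38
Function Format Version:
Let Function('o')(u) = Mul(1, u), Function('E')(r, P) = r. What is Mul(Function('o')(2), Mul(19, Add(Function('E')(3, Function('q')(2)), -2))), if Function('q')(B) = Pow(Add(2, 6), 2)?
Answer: 38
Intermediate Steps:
Function('q')(B) = 64 (Function('q')(B) = Pow(8, 2) = 64)
Function('o')(u) = u
Mul(Function('o')(2), Mul(19, Add(Function('E')(3, Function('q')(2)), -2))) = Mul(2, Mul(19, Add(3, -2))) = Mul(2, Mul(19, 1)) = Mul(2, 19) = 38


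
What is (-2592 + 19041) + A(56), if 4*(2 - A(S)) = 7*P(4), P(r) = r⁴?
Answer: 16003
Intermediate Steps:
A(S) = -446 (A(S) = 2 - 7*4⁴/4 = 2 - 7*256/4 = 2 - ¼*1792 = 2 - 448 = -446)
(-2592 + 19041) + A(56) = (-2592 + 19041) - 446 = 16449 - 446 = 16003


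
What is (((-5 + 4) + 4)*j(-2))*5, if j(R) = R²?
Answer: 60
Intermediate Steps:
(((-5 + 4) + 4)*j(-2))*5 = (((-5 + 4) + 4)*(-2)²)*5 = ((-1 + 4)*4)*5 = (3*4)*5 = 12*5 = 60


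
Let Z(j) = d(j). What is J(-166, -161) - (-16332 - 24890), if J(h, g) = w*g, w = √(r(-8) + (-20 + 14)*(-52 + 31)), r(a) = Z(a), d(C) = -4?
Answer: 41222 - 161*√122 ≈ 39444.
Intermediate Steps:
Z(j) = -4
r(a) = -4
w = √122 (w = √(-4 + (-20 + 14)*(-52 + 31)) = √(-4 - 6*(-21)) = √(-4 + 126) = √122 ≈ 11.045)
J(h, g) = g*√122 (J(h, g) = √122*g = g*√122)
J(-166, -161) - (-16332 - 24890) = -161*√122 - (-16332 - 24890) = -161*√122 - 1*(-41222) = -161*√122 + 41222 = 41222 - 161*√122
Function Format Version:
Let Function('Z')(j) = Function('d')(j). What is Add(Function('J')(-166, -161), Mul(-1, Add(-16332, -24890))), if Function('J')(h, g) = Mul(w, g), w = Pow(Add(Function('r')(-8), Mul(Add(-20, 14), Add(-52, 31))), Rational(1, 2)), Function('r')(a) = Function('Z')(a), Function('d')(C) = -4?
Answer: Add(41222, Mul(-161, Pow(122, Rational(1, 2)))) ≈ 39444.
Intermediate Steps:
Function('Z')(j) = -4
Function('r')(a) = -4
w = Pow(122, Rational(1, 2)) (w = Pow(Add(-4, Mul(Add(-20, 14), Add(-52, 31))), Rational(1, 2)) = Pow(Add(-4, Mul(-6, -21)), Rational(1, 2)) = Pow(Add(-4, 126), Rational(1, 2)) = Pow(122, Rational(1, 2)) ≈ 11.045)
Function('J')(h, g) = Mul(g, Pow(122, Rational(1, 2))) (Function('J')(h, g) = Mul(Pow(122, Rational(1, 2)), g) = Mul(g, Pow(122, Rational(1, 2))))
Add(Function('J')(-166, -161), Mul(-1, Add(-16332, -24890))) = Add(Mul(-161, Pow(122, Rational(1, 2))), Mul(-1, Add(-16332, -24890))) = Add(Mul(-161, Pow(122, Rational(1, 2))), Mul(-1, -41222)) = Add(Mul(-161, Pow(122, Rational(1, 2))), 41222) = Add(41222, Mul(-161, Pow(122, Rational(1, 2))))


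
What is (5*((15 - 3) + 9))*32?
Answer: 3360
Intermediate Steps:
(5*((15 - 3) + 9))*32 = (5*(12 + 9))*32 = (5*21)*32 = 105*32 = 3360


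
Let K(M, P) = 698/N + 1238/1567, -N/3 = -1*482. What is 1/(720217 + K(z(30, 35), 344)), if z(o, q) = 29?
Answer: 1132941/815964810154 ≈ 1.3885e-6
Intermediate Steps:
N = 1446 (N = -(-3)*482 = -3*(-482) = 1446)
K(M, P) = 1441957/1132941 (K(M, P) = 698/1446 + 1238/1567 = 698*(1/1446) + 1238*(1/1567) = 349/723 + 1238/1567 = 1441957/1132941)
1/(720217 + K(z(30, 35), 344)) = 1/(720217 + 1441957/1132941) = 1/(815964810154/1132941) = 1132941/815964810154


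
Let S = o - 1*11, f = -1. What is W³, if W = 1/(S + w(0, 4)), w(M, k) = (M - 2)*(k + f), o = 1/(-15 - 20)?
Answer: -42875/211708736 ≈ -0.00020252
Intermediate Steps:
o = -1/35 (o = 1/(-35) = -1/35 ≈ -0.028571)
w(M, k) = (-1 + k)*(-2 + M) (w(M, k) = (M - 2)*(k - 1) = (-2 + M)*(-1 + k) = (-1 + k)*(-2 + M))
S = -386/35 (S = -1/35 - 1*11 = -1/35 - 11 = -386/35 ≈ -11.029)
W = -35/596 (W = 1/(-386/35 + (2 - 1*0 - 2*4 + 0*4)) = 1/(-386/35 + (2 + 0 - 8 + 0)) = 1/(-386/35 - 6) = 1/(-596/35) = -35/596 ≈ -0.058725)
W³ = (-35/596)³ = -42875/211708736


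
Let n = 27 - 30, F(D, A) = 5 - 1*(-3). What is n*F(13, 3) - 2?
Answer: -26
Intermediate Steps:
F(D, A) = 8 (F(D, A) = 5 + 3 = 8)
n = -3
n*F(13, 3) - 2 = -3*8 - 2 = -24 - 2 = -26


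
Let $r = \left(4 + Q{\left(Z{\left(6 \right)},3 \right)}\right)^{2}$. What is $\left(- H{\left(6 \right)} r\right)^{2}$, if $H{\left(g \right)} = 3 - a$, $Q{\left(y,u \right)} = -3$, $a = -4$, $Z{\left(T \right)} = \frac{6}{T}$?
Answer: $49$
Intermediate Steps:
$r = 1$ ($r = \left(4 - 3\right)^{2} = 1^{2} = 1$)
$H{\left(g \right)} = 7$ ($H{\left(g \right)} = 3 - -4 = 3 + 4 = 7$)
$\left(- H{\left(6 \right)} r\right)^{2} = \left(- 7 \cdot 1\right)^{2} = \left(\left(-1\right) 7\right)^{2} = \left(-7\right)^{2} = 49$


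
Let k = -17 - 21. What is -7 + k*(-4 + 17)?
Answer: -501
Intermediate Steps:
k = -38
-7 + k*(-4 + 17) = -7 - 38*(-4 + 17) = -7 - 38*13 = -7 - 494 = -501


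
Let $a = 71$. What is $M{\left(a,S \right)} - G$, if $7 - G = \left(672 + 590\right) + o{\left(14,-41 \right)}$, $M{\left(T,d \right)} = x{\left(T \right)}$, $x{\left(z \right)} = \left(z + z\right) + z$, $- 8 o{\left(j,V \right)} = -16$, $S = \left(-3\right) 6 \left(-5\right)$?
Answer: $1470$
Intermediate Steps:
$S = 90$ ($S = \left(-18\right) \left(-5\right) = 90$)
$o{\left(j,V \right)} = 2$ ($o{\left(j,V \right)} = \left(- \frac{1}{8}\right) \left(-16\right) = 2$)
$x{\left(z \right)} = 3 z$ ($x{\left(z \right)} = 2 z + z = 3 z$)
$M{\left(T,d \right)} = 3 T$
$G = -1257$ ($G = 7 - \left(\left(672 + 590\right) + 2\right) = 7 - \left(1262 + 2\right) = 7 - 1264 = -1257$)
$M{\left(a,S \right)} - G = 3 \cdot 71 - -1257 = 213 + 1257 = 1470$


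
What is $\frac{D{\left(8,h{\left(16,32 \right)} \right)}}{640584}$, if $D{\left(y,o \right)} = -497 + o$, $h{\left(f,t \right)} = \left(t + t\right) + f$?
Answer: $- \frac{139}{213528} \approx -0.00065097$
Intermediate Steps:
$h{\left(f,t \right)} = f + 2 t$ ($h{\left(f,t \right)} = 2 t + f = f + 2 t$)
$\frac{D{\left(8,h{\left(16,32 \right)} \right)}}{640584} = \frac{-497 + \left(16 + 2 \cdot 32\right)}{640584} = \left(-497 + \left(16 + 64\right)\right) \frac{1}{640584} = \left(-497 + 80\right) \frac{1}{640584} = \left(-417\right) \frac{1}{640584} = - \frac{139}{213528}$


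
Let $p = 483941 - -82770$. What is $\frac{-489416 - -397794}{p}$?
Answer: $- \frac{91622}{566711} \approx -0.16167$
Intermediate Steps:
$p = 566711$ ($p = 483941 + 82770 = 566711$)
$\frac{-489416 - -397794}{p} = \frac{-489416 - -397794}{566711} = \left(-489416 + 397794\right) \frac{1}{566711} = \left(-91622\right) \frac{1}{566711} = - \frac{91622}{566711}$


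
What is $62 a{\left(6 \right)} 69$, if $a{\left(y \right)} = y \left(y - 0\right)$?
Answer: $154008$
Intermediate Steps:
$a{\left(y \right)} = y^{2}$ ($a{\left(y \right)} = y \left(y + 0\right) = y y = y^{2}$)
$62 a{\left(6 \right)} 69 = 62 \cdot 6^{2} \cdot 69 = 62 \cdot 36 \cdot 69 = 2232 \cdot 69 = 154008$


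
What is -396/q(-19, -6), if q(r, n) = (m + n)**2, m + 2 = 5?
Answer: -44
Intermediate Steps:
m = 3 (m = -2 + 5 = 3)
q(r, n) = (3 + n)**2
-396/q(-19, -6) = -396/(3 - 6)**2 = -396/((-3)**2) = -396/9 = -396*1/9 = -44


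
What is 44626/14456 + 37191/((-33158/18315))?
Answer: -2461317611083/119833012 ≈ -20540.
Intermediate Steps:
44626/14456 + 37191/((-33158/18315)) = 44626*(1/14456) + 37191/((-33158*1/18315)) = 22313/7228 + 37191/(-33158/18315) = 22313/7228 + 37191*(-18315/33158) = 22313/7228 - 681153165/33158 = -2461317611083/119833012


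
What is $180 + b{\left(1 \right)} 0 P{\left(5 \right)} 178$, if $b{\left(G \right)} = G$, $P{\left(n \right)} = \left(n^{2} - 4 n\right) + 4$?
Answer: $180$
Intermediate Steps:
$P{\left(n \right)} = 4 + n^{2} - 4 n$
$180 + b{\left(1 \right)} 0 P{\left(5 \right)} 178 = 180 + 1 \cdot 0 \left(4 + 5^{2} - 20\right) 178 = 180 + 0 \left(4 + 25 - 20\right) 178 = 180 + 0 \cdot 9 \cdot 178 = 180 + 0 \cdot 178 = 180 + 0 = 180$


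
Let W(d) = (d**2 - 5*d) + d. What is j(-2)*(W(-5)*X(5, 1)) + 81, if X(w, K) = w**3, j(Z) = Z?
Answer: -11169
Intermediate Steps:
W(d) = d**2 - 4*d
j(-2)*(W(-5)*X(5, 1)) + 81 = -2*(-5*(-4 - 5))*5**3 + 81 = -2*(-5*(-9))*125 + 81 = -90*125 + 81 = -2*5625 + 81 = -11250 + 81 = -11169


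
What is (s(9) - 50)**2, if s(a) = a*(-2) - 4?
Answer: 5184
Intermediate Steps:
s(a) = -4 - 2*a (s(a) = -2*a - 4 = -4 - 2*a)
(s(9) - 50)**2 = ((-4 - 2*9) - 50)**2 = ((-4 - 18) - 50)**2 = (-22 - 50)**2 = (-72)**2 = 5184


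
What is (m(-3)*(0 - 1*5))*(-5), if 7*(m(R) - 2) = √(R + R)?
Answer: 50 + 25*I*√6/7 ≈ 50.0 + 8.7482*I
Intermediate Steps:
m(R) = 2 + √2*√R/7 (m(R) = 2 + √(R + R)/7 = 2 + √(2*R)/7 = 2 + (√2*√R)/7 = 2 + √2*√R/7)
(m(-3)*(0 - 1*5))*(-5) = ((2 + √2*√(-3)/7)*(0 - 1*5))*(-5) = ((2 + √2*(I*√3)/7)*(0 - 5))*(-5) = ((2 + I*√6/7)*(-5))*(-5) = (-10 - 5*I*√6/7)*(-5) = 50 + 25*I*√6/7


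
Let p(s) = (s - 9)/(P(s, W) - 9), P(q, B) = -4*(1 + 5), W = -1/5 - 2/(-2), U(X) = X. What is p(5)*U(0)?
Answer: 0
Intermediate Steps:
W = ⅘ (W = -1*⅕ - 2*(-½) = -⅕ + 1 = ⅘ ≈ 0.80000)
P(q, B) = -24 (P(q, B) = -4*6 = -24)
p(s) = 3/11 - s/33 (p(s) = (s - 9)/(-24 - 9) = (-9 + s)/(-33) = (-9 + s)*(-1/33) = 3/11 - s/33)
p(5)*U(0) = (3/11 - 1/33*5)*0 = (3/11 - 5/33)*0 = (4/33)*0 = 0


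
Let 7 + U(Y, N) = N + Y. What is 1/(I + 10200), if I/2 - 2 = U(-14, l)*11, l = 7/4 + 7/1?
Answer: 2/19869 ≈ 0.00010066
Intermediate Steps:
l = 35/4 (l = 7*(1/4) + 7*1 = 7/4 + 7 = 35/4 ≈ 8.7500)
U(Y, N) = -7 + N + Y (U(Y, N) = -7 + (N + Y) = -7 + N + Y)
I = -531/2 (I = 4 + 2*((-7 + 35/4 - 14)*11) = 4 + 2*(-49/4*11) = 4 + 2*(-539/4) = 4 - 539/2 = -531/2 ≈ -265.50)
1/(I + 10200) = 1/(-531/2 + 10200) = 1/(19869/2) = 2/19869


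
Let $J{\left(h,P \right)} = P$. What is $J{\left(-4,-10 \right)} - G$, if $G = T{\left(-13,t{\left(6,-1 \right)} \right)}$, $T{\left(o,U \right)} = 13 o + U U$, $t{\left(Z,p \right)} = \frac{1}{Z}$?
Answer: $\frac{5723}{36} \approx 158.97$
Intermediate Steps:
$T{\left(o,U \right)} = U^{2} + 13 o$ ($T{\left(o,U \right)} = 13 o + U^{2} = U^{2} + 13 o$)
$G = - \frac{6083}{36}$ ($G = \left(\frac{1}{6}\right)^{2} + 13 \left(-13\right) = \left(\frac{1}{6}\right)^{2} - 169 = \frac{1}{36} - 169 = - \frac{6083}{36} \approx -168.97$)
$J{\left(-4,-10 \right)} - G = -10 - - \frac{6083}{36} = -10 + \frac{6083}{36} = \frac{5723}{36}$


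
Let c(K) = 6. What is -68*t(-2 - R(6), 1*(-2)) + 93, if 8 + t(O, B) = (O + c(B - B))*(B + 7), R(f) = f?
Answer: 1317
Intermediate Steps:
t(O, B) = -8 + (6 + O)*(7 + B) (t(O, B) = -8 + (O + 6)*(B + 7) = -8 + (6 + O)*(7 + B))
-68*t(-2 - R(6), 1*(-2)) + 93 = -68*(34 + 6*(1*(-2)) + 7*(-2 - 1*6) + (1*(-2))*(-2 - 1*6)) + 93 = -68*(34 + 6*(-2) + 7*(-2 - 6) - 2*(-2 - 6)) + 93 = -68*(34 - 12 + 7*(-8) - 2*(-8)) + 93 = -68*(34 - 12 - 56 + 16) + 93 = -68*(-18) + 93 = 1224 + 93 = 1317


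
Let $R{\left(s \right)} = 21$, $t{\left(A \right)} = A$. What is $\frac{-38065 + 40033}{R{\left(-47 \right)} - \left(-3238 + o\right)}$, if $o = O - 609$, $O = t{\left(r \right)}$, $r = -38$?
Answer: $\frac{328}{651} \approx 0.50384$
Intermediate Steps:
$O = -38$
$o = -647$ ($o = -38 - 609 = -647$)
$\frac{-38065 + 40033}{R{\left(-47 \right)} - \left(-3238 + o\right)} = \frac{-38065 + 40033}{21 + \left(3238 - -647\right)} = \frac{1968}{21 + \left(3238 + 647\right)} = \frac{1968}{21 + 3885} = \frac{1968}{3906} = 1968 \cdot \frac{1}{3906} = \frac{328}{651}$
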